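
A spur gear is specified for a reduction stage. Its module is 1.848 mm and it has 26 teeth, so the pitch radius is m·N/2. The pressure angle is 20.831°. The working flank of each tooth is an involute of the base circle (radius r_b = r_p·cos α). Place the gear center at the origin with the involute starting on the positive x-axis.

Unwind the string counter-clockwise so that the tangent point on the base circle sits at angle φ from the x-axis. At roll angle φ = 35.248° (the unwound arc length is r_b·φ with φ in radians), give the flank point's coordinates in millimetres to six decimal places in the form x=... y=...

x=26.308927 y=1.677547

pitch radius r_p = m·N/2 = 1.848·26/2 = 24.024000
base radius r_b = r_p·cos α = 24.024000·cos 20.831° = 22.453633
roll angle φ = 35.248° = 0.61519365 rad
x = r_b·(cos φ + φ·sin φ) = 22.453633·(0.81666170 + 0.61519365·0.57711668) = 26.308927
y = r_b·(sin φ − φ·cos φ) = 22.453633·(0.57711668 − 0.61519365·0.81666170) = 1.677547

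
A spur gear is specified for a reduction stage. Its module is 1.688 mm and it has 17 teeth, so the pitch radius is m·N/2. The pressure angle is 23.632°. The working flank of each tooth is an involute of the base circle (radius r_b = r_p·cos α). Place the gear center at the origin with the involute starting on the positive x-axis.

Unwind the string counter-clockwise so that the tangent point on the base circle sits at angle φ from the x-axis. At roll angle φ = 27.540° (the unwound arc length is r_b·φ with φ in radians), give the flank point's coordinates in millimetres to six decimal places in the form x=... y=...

pitch radius r_p = m·N/2 = 1.688·17/2 = 14.348000
base radius r_b = r_p·cos α = 14.348000·cos 23.632° = 13.144762
roll angle φ = 27.540° = 0.48066368 rad
x = r_b·(cos φ + φ·sin φ) = 13.144762·(0.88668826 + 0.48066368·0.46236775) = 14.576643
y = r_b·(sin φ − φ·cos φ) = 13.144762·(0.46236775 − 0.48066368·0.88668826) = 0.475432

x=14.576643 y=0.475432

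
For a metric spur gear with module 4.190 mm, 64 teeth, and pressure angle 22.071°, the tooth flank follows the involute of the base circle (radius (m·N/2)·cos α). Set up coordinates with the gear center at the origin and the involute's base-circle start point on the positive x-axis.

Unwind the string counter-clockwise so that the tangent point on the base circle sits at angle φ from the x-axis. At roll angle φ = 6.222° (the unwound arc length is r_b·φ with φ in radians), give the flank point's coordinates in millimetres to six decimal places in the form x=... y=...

x=124.984967 y=0.052979

pitch radius r_p = m·N/2 = 4.190·64/2 = 134.080000
base radius r_b = r_p·cos α = 134.080000·cos 22.071° = 124.254475
roll angle φ = 6.222° = 0.10859439 rad
x = r_b·(cos φ + φ·sin φ) = 124.254475·(0.99410942 + 0.10859439·0.10838107) = 124.984967
y = r_b·(sin φ − φ·cos φ) = 124.254475·(0.10838107 − 0.10859439·0.99410942) = 0.052979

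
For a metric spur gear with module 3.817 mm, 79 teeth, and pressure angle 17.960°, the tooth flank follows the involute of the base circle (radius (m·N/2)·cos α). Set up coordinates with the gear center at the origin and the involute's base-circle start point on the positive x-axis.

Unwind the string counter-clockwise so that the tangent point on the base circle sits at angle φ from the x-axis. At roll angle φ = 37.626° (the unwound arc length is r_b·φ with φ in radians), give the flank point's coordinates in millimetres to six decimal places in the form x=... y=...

pitch radius r_p = m·N/2 = 3.817·79/2 = 150.771500
base radius r_b = r_p·cos α = 150.771500·cos 17.960° = 143.424709
roll angle φ = 37.626° = 0.65669758 rad
x = r_b·(cos φ + φ·sin φ) = 143.424709·(0.79201269 + 0.65669758·0.61050463) = 171.095581
y = r_b·(sin φ − φ·cos φ) = 143.424709·(0.61050463 − 0.65669758·0.79201269) = 12.964419

x=171.095581 y=12.964419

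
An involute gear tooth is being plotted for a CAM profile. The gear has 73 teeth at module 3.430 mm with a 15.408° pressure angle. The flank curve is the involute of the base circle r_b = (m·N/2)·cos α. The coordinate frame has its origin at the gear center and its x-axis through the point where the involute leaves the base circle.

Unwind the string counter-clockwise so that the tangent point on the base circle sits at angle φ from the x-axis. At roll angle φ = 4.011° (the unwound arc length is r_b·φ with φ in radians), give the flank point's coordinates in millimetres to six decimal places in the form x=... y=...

x=120.990666 y=0.013796

pitch radius r_p = m·N/2 = 3.430·73/2 = 125.195000
base radius r_b = r_p·cos α = 125.195000·cos 15.408° = 120.695281
roll angle φ = 4.011° = 0.07000516 rad
x = r_b·(cos φ + φ·sin φ) = 120.695281·(0.99755064 + 0.07000516·0.06994799) = 120.990666
y = r_b·(sin φ − φ·cos φ) = 120.695281·(0.06994799 − 0.07000516·0.99755064) = 0.013796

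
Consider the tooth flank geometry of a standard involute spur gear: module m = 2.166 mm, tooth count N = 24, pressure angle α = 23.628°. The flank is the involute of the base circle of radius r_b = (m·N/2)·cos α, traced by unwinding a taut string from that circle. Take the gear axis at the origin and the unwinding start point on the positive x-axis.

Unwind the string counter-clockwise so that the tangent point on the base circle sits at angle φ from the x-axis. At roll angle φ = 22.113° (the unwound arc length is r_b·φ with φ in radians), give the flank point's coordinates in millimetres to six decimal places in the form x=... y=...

x=25.521027 y=0.449558

pitch radius r_p = m·N/2 = 2.166·24/2 = 25.992000
base radius r_b = r_p·cos α = 25.992000·cos 23.628° = 23.813012
roll angle φ = 22.113° = 0.38594466 rad
x = r_b·(cos φ + φ·sin φ) = 23.813012·(0.92644324 + 0.38594466·0.37643448) = 25.521027
y = r_b·(sin φ − φ·cos φ) = 23.813012·(0.37643448 − 0.38594466·0.92644324) = 0.449558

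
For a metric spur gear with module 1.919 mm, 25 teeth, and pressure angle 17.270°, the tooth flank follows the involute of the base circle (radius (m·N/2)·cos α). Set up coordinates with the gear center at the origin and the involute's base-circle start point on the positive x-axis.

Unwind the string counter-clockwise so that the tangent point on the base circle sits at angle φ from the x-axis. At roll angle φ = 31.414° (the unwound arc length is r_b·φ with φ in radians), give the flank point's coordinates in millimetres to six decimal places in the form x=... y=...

pitch radius r_p = m·N/2 = 1.919·25/2 = 23.987500
base radius r_b = r_p·cos α = 23.987500·cos 17.270° = 22.906057
roll angle φ = 31.414° = 0.54827773 rad
x = r_b·(cos φ + φ·sin φ) = 22.906057·(0.85342347 + 0.54827773·0.52121818) = 26.094483
y = r_b·(sin φ − φ·cos φ) = 22.906057·(0.52121818 − 0.54827773·0.85342347) = 1.221010

x=26.094483 y=1.221010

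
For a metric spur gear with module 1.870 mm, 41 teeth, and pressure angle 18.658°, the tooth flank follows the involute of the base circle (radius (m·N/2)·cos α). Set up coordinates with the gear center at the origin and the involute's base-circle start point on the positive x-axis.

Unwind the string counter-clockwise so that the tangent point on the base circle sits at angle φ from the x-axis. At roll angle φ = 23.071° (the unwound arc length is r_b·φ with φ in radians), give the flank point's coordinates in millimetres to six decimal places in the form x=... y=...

x=39.146493 y=0.777681

pitch radius r_p = m·N/2 = 1.870·41/2 = 38.335000
base radius r_b = r_p·cos α = 38.335000·cos 18.658° = 36.320306
roll angle φ = 23.071° = 0.40266491 rad
x = r_b·(cos φ + φ·sin φ) = 36.320306·(0.92001996 + 0.40266491·0.39187150) = 39.146493
y = r_b·(sin φ − φ·cos φ) = 36.320306·(0.39187150 − 0.40266491·0.92001996) = 0.777681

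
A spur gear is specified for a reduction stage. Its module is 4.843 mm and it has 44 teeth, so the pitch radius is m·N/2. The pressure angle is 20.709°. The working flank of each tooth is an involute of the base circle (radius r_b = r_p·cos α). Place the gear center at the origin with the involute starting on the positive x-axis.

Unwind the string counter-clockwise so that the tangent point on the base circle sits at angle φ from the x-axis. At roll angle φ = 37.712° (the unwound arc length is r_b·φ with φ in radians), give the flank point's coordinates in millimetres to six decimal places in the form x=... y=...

x=118.967482 y=9.068721

pitch radius r_p = m·N/2 = 4.843·44/2 = 106.546000
base radius r_b = r_p·cos α = 106.546000·cos 20.709° = 99.661903
roll angle φ = 37.712° = 0.65819857 rad
x = r_b·(cos φ + φ·sin φ) = 99.661903·(0.79109544 + 0.65819857·0.61169274) = 118.967482
y = r_b·(sin φ − φ·cos φ) = 99.661903·(0.61169274 − 0.65819857·0.79109544) = 9.068721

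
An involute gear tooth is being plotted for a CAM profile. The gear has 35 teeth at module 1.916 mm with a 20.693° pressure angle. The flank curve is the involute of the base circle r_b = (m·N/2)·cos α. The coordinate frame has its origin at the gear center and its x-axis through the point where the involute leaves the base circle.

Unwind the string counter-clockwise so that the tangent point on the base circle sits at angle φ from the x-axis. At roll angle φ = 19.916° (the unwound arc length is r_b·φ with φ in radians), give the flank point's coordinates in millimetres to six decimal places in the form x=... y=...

x=33.204991 y=0.433843

pitch radius r_p = m·N/2 = 1.916·35/2 = 33.530000
base radius r_b = r_p·cos α = 33.530000·cos 20.693° = 31.366886
roll angle φ = 19.916° = 0.34759977 rad
x = r_b·(cos φ + φ·sin φ) = 31.366886·(0.94019304 + 0.34759977·0.34064211) = 33.204991
y = r_b·(sin φ − φ·cos φ) = 31.366886·(0.34064211 − 0.34759977·0.94019304) = 0.433843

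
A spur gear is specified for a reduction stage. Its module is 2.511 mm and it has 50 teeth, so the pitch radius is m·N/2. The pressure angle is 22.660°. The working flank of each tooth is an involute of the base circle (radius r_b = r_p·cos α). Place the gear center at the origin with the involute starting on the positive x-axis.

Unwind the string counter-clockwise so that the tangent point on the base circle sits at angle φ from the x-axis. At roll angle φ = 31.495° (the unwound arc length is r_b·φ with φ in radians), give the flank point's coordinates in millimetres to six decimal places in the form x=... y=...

x=66.031084 y=3.111384

pitch radius r_p = m·N/2 = 2.511·50/2 = 62.775000
base radius r_b = r_p·cos α = 62.775000·cos 22.660° = 57.929227
roll angle φ = 31.495° = 0.54969145 rad
x = r_b·(cos φ + φ·sin φ) = 57.929227·(0.85268576 + 0.54969145·0.52242416) = 66.031084
y = r_b·(sin φ − φ·cos φ) = 57.929227·(0.52242416 − 0.54969145·0.85268576) = 3.111384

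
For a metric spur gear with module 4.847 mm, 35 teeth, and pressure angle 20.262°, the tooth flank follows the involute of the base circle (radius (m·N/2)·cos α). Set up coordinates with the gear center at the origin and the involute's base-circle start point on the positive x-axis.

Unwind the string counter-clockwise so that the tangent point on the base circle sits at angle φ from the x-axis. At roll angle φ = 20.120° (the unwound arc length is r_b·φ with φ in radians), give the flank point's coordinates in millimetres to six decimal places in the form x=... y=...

x=84.329615 y=1.134485

pitch radius r_p = m·N/2 = 4.847·35/2 = 84.822500
base radius r_b = r_p·cos α = 84.822500·cos 20.262° = 79.573584
roll angle φ = 20.120° = 0.35116025 rad
x = r_b·(cos φ + φ·sin φ) = 79.573584·(0.93897424 + 0.35116025·0.34398748) = 84.329615
y = r_b·(sin φ − φ·cos φ) = 79.573584·(0.34398748 − 0.35116025·0.93897424) = 1.134485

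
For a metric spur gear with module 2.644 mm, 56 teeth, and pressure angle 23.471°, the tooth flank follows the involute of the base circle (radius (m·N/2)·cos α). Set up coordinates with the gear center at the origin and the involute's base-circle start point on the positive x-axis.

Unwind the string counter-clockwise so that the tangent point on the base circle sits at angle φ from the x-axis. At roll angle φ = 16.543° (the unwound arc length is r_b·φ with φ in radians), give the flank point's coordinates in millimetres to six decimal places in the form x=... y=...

x=70.678524 y=0.540308

pitch radius r_p = m·N/2 = 2.644·56/2 = 74.032000
base radius r_b = r_p·cos α = 74.032000·cos 23.471° = 67.906724
roll angle φ = 16.543° = 0.28872982 rad
x = r_b·(cos φ + φ·sin φ) = 67.906724·(0.95860631 + 0.28872982·0.28473485) = 70.678524
y = r_b·(sin φ − φ·cos φ) = 67.906724·(0.28473485 − 0.28872982·0.95860631) = 0.540308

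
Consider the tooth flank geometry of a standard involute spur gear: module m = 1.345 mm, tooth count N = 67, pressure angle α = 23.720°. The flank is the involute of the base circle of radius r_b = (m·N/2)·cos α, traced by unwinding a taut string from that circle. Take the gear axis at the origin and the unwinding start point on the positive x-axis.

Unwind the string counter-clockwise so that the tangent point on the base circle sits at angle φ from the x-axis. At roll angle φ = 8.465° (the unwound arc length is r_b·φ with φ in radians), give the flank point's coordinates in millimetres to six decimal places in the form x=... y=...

x=41.698899 y=0.044247

pitch radius r_p = m·N/2 = 1.345·67/2 = 45.057500
base radius r_b = r_p·cos α = 45.057500·cos 23.720° = 41.251143
roll angle φ = 8.465° = 0.14774212 rad
x = r_b·(cos φ + φ·sin φ) = 41.251143·(0.98910597 + 0.14774212·0.14720523) = 41.698899
y = r_b·(sin φ − φ·cos φ) = 41.251143·(0.14720523 − 0.14774212·0.98910597) = 0.044247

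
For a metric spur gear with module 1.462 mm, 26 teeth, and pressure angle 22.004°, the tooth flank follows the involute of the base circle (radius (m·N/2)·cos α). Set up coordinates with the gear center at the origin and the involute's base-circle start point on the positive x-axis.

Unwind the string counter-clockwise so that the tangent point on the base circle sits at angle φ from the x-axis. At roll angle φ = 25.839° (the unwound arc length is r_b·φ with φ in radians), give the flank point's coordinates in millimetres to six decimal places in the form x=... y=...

pitch radius r_p = m·N/2 = 1.462·26/2 = 19.006000
base radius r_b = r_p·cos α = 19.006000·cos 22.004° = 17.621559
roll angle φ = 25.839° = 0.45097563 rad
x = r_b·(cos φ + φ·sin φ) = 17.621559·(0.90002231 + 0.45097563·0.43584383) = 19.323401
y = r_b·(sin φ − φ·cos φ) = 17.621559·(0.43584383 − 0.45097563·0.90002231) = 0.527866

x=19.323401 y=0.527866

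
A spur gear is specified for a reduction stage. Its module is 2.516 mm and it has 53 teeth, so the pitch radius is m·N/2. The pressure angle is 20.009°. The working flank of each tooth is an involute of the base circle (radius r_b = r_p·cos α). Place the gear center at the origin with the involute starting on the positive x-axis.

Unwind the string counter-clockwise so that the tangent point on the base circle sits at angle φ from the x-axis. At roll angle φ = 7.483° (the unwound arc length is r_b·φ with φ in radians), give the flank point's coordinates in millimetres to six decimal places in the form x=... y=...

pitch radius r_p = m·N/2 = 2.516·53/2 = 66.674000
base radius r_b = r_p·cos α = 66.674000·cos 20.009° = 62.649483
roll angle φ = 7.483° = 0.13060299 rad
x = r_b·(cos φ + φ·sin φ) = 62.649483·(0.99148355 + 0.13060299·0.13023202) = 63.181517
y = r_b·(sin φ − φ·cos φ) = 62.649483·(0.13023202 − 0.13060299·0.99148355) = 0.046442

x=63.181517 y=0.046442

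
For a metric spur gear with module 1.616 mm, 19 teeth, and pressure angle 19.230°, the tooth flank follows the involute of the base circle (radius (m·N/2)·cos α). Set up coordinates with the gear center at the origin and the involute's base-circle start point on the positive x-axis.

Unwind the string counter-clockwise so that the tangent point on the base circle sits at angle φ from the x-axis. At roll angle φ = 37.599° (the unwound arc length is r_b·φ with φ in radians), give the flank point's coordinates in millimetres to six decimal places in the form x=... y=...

pitch radius r_p = m·N/2 = 1.616·19/2 = 15.352000
base radius r_b = r_p·cos α = 15.352000·cos 19.230° = 14.495421
roll angle φ = 37.599° = 0.65622635 rad
x = r_b·(cos φ + φ·sin φ) = 14.495421·(0.79230029 + 0.65622635·0.61013134) = 17.288464
y = r_b·(sin φ − φ·cos φ) = 14.495421·(0.61013134 − 0.65622635·0.79230029) = 1.307531

x=17.288464 y=1.307531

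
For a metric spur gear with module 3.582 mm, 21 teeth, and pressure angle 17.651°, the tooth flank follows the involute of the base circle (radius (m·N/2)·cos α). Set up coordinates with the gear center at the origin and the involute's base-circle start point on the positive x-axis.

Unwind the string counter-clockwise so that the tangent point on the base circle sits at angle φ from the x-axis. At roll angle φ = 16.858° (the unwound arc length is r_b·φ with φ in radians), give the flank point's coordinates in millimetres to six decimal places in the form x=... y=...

pitch radius r_p = m·N/2 = 3.582·21/2 = 37.611000
base radius r_b = r_p·cos α = 37.611000·cos 17.651° = 35.840317
roll angle φ = 16.858° = 0.29422761 rad
x = r_b·(cos φ + φ·sin φ) = 35.840317·(0.95702642 + 0.29422761·0.29000073) = 37.358249
y = r_b·(sin φ − φ·cos φ) = 35.840317·(0.29000073 − 0.29422761·0.95702642) = 0.301673

x=37.358249 y=0.301673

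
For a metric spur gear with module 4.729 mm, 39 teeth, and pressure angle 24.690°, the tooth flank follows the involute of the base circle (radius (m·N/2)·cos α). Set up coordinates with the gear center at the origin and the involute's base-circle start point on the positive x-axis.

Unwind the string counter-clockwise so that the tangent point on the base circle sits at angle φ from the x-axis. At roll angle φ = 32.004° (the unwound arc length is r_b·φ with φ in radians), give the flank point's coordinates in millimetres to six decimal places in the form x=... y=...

x=95.854017 y=4.717154

pitch radius r_p = m·N/2 = 4.729·39/2 = 92.215500
base radius r_b = r_p·cos α = 92.215500·cos 24.690° = 83.785260
roll angle φ = 32.004° = 0.55857517 rad
x = r_b·(cos φ + φ·sin φ) = 83.785260·(0.84801110 + 0.55857517·0.52997847) = 95.854017
y = r_b·(sin φ − φ·cos φ) = 83.785260·(0.52997847 − 0.55857517·0.84801110) = 4.717154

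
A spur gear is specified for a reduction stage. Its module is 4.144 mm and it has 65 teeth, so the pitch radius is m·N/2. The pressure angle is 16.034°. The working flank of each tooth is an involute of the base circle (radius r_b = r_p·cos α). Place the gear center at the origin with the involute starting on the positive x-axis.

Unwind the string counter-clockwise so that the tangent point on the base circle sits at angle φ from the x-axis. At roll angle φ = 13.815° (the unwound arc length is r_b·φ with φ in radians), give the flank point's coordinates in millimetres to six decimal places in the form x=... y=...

pitch radius r_p = m·N/2 = 4.144·65/2 = 134.680000
base radius r_b = r_p·cos α = 134.680000·cos 16.034° = 129.440673
roll angle φ = 13.815° = 0.24111724 rad
x = r_b·(cos φ + φ·sin φ) = 129.440673·(0.97107180 + 0.24111724·0.23878769) = 133.148841
y = r_b·(sin φ − φ·cos φ) = 129.440673·(0.23878769 − 0.24111724·0.97107180) = 0.601322

x=133.148841 y=0.601322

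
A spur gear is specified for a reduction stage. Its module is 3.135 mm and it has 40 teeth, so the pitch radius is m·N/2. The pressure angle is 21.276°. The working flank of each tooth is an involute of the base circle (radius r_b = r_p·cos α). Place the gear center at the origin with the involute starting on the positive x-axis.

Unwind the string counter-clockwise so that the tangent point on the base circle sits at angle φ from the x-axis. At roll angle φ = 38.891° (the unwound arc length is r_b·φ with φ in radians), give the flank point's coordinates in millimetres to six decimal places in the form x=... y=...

x=70.375105 y=5.814676

pitch radius r_p = m·N/2 = 3.135·40/2 = 62.700000
base radius r_b = r_p·cos α = 62.700000·cos 21.276° = 58.426575
roll angle φ = 38.891° = 0.67877600 rad
x = r_b·(cos φ + φ·sin φ) = 58.426575·(0.77834178 + 0.67877600·0.62784080) = 70.375105
y = r_b·(sin φ − φ·cos φ) = 58.426575·(0.62784080 − 0.67877600·0.77834178) = 5.814676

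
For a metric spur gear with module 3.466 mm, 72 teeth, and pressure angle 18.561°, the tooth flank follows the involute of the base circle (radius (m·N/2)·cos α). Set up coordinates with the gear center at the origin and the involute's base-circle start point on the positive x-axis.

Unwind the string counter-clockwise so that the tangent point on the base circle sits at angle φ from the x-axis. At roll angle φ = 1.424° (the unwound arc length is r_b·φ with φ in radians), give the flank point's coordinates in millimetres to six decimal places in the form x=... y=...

pitch radius r_p = m·N/2 = 3.466·72/2 = 124.776000
base radius r_b = r_p·cos α = 124.776000·cos 18.561° = 118.285814
roll angle φ = 1.424° = 0.02485349 rad
x = r_b·(cos φ + φ·sin φ) = 118.285814·(0.99969117 + 0.02485349·0.02485093) = 118.322340
y = r_b·(sin φ − φ·cos φ) = 118.285814·(0.02485093 − 0.02485349·0.99969117) = 0.000605

x=118.322340 y=0.000605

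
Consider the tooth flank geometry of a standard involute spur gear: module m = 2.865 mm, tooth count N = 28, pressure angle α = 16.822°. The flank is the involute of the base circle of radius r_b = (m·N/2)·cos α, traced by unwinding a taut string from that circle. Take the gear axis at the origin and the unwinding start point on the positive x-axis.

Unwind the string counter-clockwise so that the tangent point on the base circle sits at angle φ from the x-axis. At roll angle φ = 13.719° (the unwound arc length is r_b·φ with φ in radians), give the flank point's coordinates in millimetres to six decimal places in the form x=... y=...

pitch radius r_p = m·N/2 = 2.865·28/2 = 40.110000
base radius r_b = r_p·cos α = 40.110000·cos 16.822° = 38.393631
roll angle φ = 13.719° = 0.23944172 rad
x = r_b·(cos φ + φ·sin φ) = 38.393631·(0.97147053 + 0.23944172·0.23716031) = 39.478504
y = r_b·(sin φ − φ·cos φ) = 38.393631·(0.23716031 − 0.23944172·0.97147053) = 0.174681

x=39.478504 y=0.174681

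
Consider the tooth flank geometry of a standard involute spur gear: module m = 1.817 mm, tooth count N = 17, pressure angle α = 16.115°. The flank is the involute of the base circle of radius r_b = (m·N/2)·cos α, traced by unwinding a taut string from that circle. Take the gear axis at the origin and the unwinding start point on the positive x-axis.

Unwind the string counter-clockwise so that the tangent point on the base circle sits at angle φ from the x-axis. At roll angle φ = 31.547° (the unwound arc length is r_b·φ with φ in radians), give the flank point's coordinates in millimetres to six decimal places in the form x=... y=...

pitch radius r_p = m·N/2 = 1.817·17/2 = 15.444500
base radius r_b = r_p·cos α = 15.444500·cos 16.115° = 14.837632
roll angle φ = 31.547° = 0.55059902 rad
x = r_b·(cos φ + φ·sin φ) = 14.837632·(0.85221127 + 0.55059902·0.52319781) = 16.919106
y = r_b·(sin φ − φ·cos φ) = 14.837632·(0.52319781 − 0.55059902·0.85221127) = 0.800804

x=16.919106 y=0.800804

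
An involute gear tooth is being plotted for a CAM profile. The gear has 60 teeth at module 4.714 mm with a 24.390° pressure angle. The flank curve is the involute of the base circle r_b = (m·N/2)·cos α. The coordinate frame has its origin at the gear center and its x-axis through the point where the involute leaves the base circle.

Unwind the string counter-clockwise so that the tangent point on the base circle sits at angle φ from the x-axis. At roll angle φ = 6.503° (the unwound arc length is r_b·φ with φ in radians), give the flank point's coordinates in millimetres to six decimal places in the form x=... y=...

pitch radius r_p = m·N/2 = 4.714·60/2 = 141.420000
base radius r_b = r_p·cos α = 141.420000·cos 24.390° = 128.799078
roll angle φ = 6.503° = 0.11349876 rad
x = r_b·(cos φ + φ·sin φ) = 128.799078·(0.99356593 + 0.11349876·0.11325524) = 129.626001
y = r_b·(sin φ − φ·cos φ) = 128.799078·(0.11325524 − 0.11349876·0.99356593) = 0.062691

x=129.626001 y=0.062691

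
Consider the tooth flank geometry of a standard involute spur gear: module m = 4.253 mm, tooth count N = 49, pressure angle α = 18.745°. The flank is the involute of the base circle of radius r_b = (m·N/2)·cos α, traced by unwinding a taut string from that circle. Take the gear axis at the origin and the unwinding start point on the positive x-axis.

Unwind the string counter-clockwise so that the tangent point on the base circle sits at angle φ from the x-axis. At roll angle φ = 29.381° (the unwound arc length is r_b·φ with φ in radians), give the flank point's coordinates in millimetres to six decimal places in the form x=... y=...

x=110.804429 y=4.319559

pitch radius r_p = m·N/2 = 4.253·49/2 = 104.198500
base radius r_b = r_p·cos α = 104.198500·cos 18.745° = 98.671622
roll angle φ = 29.381° = 0.51279519 rad
x = r_b·(cos φ + φ·sin φ) = 98.671622·(0.87137655 + 0.51279519·0.49061482) = 110.804429
y = r_b·(sin φ − φ·cos φ) = 98.671622·(0.49061482 − 0.51279519·0.87137655) = 4.319559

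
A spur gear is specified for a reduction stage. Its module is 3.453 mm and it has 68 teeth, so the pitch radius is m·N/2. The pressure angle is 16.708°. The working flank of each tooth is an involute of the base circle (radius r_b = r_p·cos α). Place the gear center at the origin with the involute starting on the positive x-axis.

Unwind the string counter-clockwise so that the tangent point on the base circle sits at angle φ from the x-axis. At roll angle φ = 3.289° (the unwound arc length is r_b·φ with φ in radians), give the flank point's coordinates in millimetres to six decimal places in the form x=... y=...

pitch radius r_p = m·N/2 = 3.453·68/2 = 117.402000
base radius r_b = r_p·cos α = 117.402000·cos 16.708° = 112.445565
roll angle φ = 3.289° = 0.05740388 rad
x = r_b·(cos φ + φ·sin φ) = 112.445565·(0.99835285 + 0.05740388·0.05737236) = 112.630678
y = r_b·(sin φ − φ·cos φ) = 112.445565·(0.05737236 − 0.05740388·0.99835285) = 0.007088

x=112.630678 y=0.007088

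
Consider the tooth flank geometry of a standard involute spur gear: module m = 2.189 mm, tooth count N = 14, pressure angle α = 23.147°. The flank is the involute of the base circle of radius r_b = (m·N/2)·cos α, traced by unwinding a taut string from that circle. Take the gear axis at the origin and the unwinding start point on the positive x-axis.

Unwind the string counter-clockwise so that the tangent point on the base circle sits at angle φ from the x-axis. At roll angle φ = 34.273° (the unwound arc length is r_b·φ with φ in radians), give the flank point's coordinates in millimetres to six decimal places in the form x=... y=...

x=16.389161 y=0.969711

pitch radius r_p = m·N/2 = 2.189·14/2 = 15.323000
base radius r_b = r_p·cos α = 15.323000·cos 23.147° = 14.089489
roll angle φ = 34.273° = 0.59817669 rad
x = r_b·(cos φ + φ·sin φ) = 14.089489·(0.82636376 + 0.59817669·0.56313670) = 16.389161
y = r_b·(sin φ − φ·cos φ) = 14.089489·(0.56313670 − 0.59817669·0.82636376) = 0.969711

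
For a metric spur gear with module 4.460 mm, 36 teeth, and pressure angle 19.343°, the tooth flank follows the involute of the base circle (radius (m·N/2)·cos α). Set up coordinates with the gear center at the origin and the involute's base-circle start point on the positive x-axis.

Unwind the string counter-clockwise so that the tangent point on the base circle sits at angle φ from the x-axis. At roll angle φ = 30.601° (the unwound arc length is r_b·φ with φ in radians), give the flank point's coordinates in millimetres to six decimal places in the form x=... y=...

x=85.793719 y=3.738110

pitch radius r_p = m·N/2 = 4.460·36/2 = 80.280000
base radius r_b = r_p·cos α = 80.280000·cos 19.343° = 75.748406
roll angle φ = 30.601° = 0.53408820 rad
x = r_b·(cos φ + φ·sin φ) = 75.748406·(0.86073314 + 0.53408820·0.50905644) = 85.793719
y = r_b·(sin φ − φ·cos φ) = 75.748406·(0.50905644 − 0.53408820·0.86073314) = 3.738110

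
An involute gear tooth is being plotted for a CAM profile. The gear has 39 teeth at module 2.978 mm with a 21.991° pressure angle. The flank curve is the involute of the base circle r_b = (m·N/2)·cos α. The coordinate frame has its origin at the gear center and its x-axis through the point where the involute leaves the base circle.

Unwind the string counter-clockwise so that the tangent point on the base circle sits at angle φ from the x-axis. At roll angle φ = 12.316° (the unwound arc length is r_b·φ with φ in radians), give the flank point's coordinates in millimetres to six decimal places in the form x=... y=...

x=55.075567 y=0.177445

pitch radius r_p = m·N/2 = 2.978·39/2 = 58.071000
base radius r_b = r_p·cos α = 58.071000·cos 21.991° = 53.845910
roll angle φ = 12.316° = 0.21495475 rad
x = r_b·(cos φ + φ·sin φ) = 53.845910·(0.97698605 + 0.21495475·0.21330322) = 55.075567
y = r_b·(sin φ − φ·cos φ) = 53.845910·(0.21330322 − 0.21495475·0.97698605) = 0.177445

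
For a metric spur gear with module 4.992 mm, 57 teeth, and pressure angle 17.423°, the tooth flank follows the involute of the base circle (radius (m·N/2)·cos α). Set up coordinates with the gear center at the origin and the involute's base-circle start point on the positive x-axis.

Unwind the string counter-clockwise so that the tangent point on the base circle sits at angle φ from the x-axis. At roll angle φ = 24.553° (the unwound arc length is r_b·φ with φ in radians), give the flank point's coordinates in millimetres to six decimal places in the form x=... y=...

x=147.642155 y=3.495833

pitch radius r_p = m·N/2 = 4.992·57/2 = 142.272000
base radius r_b = r_p·cos α = 142.272000·cos 17.423° = 135.744590
roll angle φ = 24.553° = 0.42853069 rad
x = r_b·(cos φ + φ·sin φ) = 135.744590·(0.90957728 + 0.42853069·0.41553480) = 147.642155
y = r_b·(sin φ − φ·cos φ) = 135.744590·(0.41553480 − 0.42853069·0.90957728) = 3.495833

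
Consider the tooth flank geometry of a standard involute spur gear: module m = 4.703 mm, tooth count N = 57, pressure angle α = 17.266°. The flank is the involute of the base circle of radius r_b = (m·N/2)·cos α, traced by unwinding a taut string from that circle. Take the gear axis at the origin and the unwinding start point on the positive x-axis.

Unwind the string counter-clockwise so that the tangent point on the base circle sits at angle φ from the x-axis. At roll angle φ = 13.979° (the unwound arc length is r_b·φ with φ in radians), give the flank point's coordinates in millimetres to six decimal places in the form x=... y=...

pitch radius r_p = m·N/2 = 4.703·57/2 = 134.035500
base radius r_b = r_p·cos α = 134.035500·cos 17.266° = 127.995471
roll angle φ = 13.979° = 0.24397958 rad
x = r_b·(cos φ + φ·sin φ) = 127.995471·(0.97038433 + 0.24397958·0.24156625) = 131.748498
y = r_b·(sin φ − φ·cos φ) = 127.995471·(0.24156625 − 0.24397958·0.97038433) = 0.615951

x=131.748498 y=0.615951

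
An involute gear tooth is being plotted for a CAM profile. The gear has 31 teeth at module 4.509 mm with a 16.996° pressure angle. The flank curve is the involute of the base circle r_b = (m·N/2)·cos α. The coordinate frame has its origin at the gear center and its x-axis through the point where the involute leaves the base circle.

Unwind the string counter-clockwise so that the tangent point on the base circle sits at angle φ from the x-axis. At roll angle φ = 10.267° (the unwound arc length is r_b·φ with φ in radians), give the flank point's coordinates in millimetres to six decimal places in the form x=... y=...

x=67.901562 y=0.127780

pitch radius r_p = m·N/2 = 4.509·31/2 = 69.889500
base radius r_b = r_p·cos α = 69.889500·cos 16.996° = 66.837088
roll angle φ = 10.267° = 0.17919295 rad
x = r_b·(cos φ + φ·sin φ) = 66.837088·(0.98398786 + 0.17919295·0.17823551) = 67.901562
y = r_b·(sin φ − φ·cos φ) = 66.837088·(0.17823551 − 0.17919295·0.98398786) = 0.127780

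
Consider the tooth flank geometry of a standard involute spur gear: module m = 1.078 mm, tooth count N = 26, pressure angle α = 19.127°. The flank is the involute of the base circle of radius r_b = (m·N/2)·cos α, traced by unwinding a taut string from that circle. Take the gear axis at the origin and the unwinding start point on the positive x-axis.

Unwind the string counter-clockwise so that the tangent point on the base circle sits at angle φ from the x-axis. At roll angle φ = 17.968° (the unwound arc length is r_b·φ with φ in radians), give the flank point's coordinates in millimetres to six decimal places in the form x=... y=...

pitch radius r_p = m·N/2 = 1.078·26/2 = 14.014000
base radius r_b = r_p·cos α = 14.014000·cos 19.127° = 13.240352
roll angle φ = 17.968° = 0.31360076 rad
x = r_b·(cos φ + φ·sin φ) = 13.240352·(0.95122896 + 0.31360076·0.30848578) = 13.875496
y = r_b·(sin φ − φ·cos φ) = 13.240352·(0.30848578 − 0.31360076·0.95122896) = 0.134782

x=13.875496 y=0.134782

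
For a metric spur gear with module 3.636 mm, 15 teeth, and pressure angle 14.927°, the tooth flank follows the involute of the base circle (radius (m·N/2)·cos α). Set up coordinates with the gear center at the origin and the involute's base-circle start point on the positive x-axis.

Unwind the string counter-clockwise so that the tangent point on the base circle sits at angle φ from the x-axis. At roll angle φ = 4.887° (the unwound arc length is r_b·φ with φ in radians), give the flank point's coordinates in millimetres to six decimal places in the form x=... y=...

pitch radius r_p = m·N/2 = 3.636·15/2 = 27.270000
base radius r_b = r_p·cos α = 27.270000·cos 14.927° = 26.349768
roll angle φ = 4.887° = 0.08529424 rad
x = r_b·(cos φ + φ·sin φ) = 26.349768·(0.99636465 + 0.08529424·0.08519086) = 26.445443
y = r_b·(sin φ − φ·cos φ) = 26.349768·(0.08519086 − 0.08529424·0.99636465) = 0.005446

x=26.445443 y=0.005446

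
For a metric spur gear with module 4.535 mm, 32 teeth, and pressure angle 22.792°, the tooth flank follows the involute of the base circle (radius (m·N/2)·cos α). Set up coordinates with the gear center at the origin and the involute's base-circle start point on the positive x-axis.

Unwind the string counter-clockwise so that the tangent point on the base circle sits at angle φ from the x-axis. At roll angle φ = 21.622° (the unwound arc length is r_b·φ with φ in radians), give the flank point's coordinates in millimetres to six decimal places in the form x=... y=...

x=71.489341 y=1.181381

pitch radius r_p = m·N/2 = 4.535·32/2 = 72.560000
base radius r_b = r_p·cos α = 72.560000·cos 22.792° = 66.894316
roll angle φ = 21.622° = 0.37737509 rad
x = r_b·(cos φ + φ·sin φ) = 66.894316·(0.92963507 + 0.37737509·0.36848153) = 71.489341
y = r_b·(sin φ − φ·cos φ) = 66.894316·(0.36848153 − 0.37737509·0.92963507) = 1.181381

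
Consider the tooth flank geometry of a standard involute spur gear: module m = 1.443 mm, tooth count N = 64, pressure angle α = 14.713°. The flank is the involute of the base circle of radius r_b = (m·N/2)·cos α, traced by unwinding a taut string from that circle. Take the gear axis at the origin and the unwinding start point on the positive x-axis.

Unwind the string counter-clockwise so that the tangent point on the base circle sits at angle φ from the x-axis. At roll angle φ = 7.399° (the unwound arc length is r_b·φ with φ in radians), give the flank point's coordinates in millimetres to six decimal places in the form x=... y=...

x=45.032743 y=0.032007

pitch radius r_p = m·N/2 = 1.443·64/2 = 46.176000
base radius r_b = r_p·cos α = 46.176000·cos 14.713° = 44.661896
roll angle φ = 7.399° = 0.12913691 rad
x = r_b·(cos φ + φ·sin φ) = 44.661896·(0.99167341 + 0.12913691·0.12877829) = 45.032743
y = r_b·(sin φ − φ·cos φ) = 44.661896·(0.12877829 − 0.12913691·0.99167341) = 0.032007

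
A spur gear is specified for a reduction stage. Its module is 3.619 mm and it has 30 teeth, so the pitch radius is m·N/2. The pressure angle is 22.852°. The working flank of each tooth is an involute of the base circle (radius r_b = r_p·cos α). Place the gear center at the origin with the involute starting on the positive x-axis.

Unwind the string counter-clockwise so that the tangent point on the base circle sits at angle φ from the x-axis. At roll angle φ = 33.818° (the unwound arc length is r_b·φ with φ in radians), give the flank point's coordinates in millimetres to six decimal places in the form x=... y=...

x=57.993545 y=3.310770

pitch radius r_p = m·N/2 = 3.619·30/2 = 54.285000
base radius r_b = r_p·cos α = 54.285000·cos 22.852° = 50.024229
roll angle φ = 33.818° = 0.59023545 rad
x = r_b·(cos φ + φ·sin φ) = 50.024229·(0.83080966 + 0.59023545·0.55655665) = 57.993545
y = r_b·(sin φ − φ·cos φ) = 50.024229·(0.55655665 − 0.59023545·0.83080966) = 3.310770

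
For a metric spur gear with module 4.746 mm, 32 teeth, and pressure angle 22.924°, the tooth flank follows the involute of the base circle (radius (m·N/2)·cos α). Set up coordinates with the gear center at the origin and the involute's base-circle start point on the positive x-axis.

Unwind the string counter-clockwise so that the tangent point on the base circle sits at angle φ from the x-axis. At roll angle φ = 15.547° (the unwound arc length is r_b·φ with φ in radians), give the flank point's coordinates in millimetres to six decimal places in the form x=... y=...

x=72.466305 y=0.462346

pitch radius r_p = m·N/2 = 4.746·32/2 = 75.936000
base radius r_b = r_p·cos α = 75.936000·cos 22.924° = 69.938752
roll angle φ = 15.547° = 0.27134634 rad
x = r_b·(cos φ + φ·sin φ) = 69.938752·(0.96341091 + 0.27134634·0.26802876) = 72.466305
y = r_b·(sin φ − φ·cos φ) = 69.938752·(0.26802876 − 0.27134634·0.96341091) = 0.462346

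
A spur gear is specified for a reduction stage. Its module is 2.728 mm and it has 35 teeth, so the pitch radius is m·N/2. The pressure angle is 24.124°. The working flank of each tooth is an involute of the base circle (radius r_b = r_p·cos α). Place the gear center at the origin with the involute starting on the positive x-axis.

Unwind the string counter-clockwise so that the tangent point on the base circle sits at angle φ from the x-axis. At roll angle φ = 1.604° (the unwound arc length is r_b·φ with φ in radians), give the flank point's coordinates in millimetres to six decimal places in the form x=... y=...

pitch radius r_p = m·N/2 = 2.728·35/2 = 47.740000
base radius r_b = r_p·cos α = 47.740000·cos 24.124° = 43.570534
roll angle φ = 1.604° = 0.02799508 rad
x = r_b·(cos φ + φ·sin φ) = 43.570534·(0.99960816 + 0.02799508·0.02799142) = 43.587605
y = r_b·(sin φ − φ·cos φ) = 43.570534·(0.02799142 − 0.02799508·0.99960816) = 0.000319

x=43.587605 y=0.000319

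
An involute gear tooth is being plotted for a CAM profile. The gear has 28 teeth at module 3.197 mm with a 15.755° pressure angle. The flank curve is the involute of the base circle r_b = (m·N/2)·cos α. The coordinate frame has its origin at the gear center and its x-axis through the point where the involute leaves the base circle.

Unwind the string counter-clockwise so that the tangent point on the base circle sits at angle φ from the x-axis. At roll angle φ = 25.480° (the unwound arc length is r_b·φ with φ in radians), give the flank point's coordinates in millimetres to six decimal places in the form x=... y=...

pitch radius r_p = m·N/2 = 3.197·28/2 = 44.758000
base radius r_b = r_p·cos α = 44.758000·cos 15.755° = 43.076511
roll angle φ = 25.480° = 0.44470989 rad
x = r_b·(cos φ + φ·sin φ) = 43.076511·(0.90273551 + 0.44470989·0.43019601) = 47.127768
y = r_b·(sin φ − φ·cos φ) = 43.076511·(0.43019601 − 0.44470989·0.90273551) = 1.238045

x=47.127768 y=1.238045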